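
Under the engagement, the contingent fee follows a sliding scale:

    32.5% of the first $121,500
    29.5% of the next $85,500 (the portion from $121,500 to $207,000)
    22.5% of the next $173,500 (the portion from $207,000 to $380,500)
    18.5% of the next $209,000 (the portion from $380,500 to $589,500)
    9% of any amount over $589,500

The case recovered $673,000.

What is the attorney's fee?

$149,927.50

First $121,500 at 32.5% = $39,487.50
Next $85,500 at 29.5% = $25,222.50
Next $173,500 at 22.5% = $39,037.50
Next $209,000 at 18.5% = $38,665.00
Remaining $83,500 at 9% = $7,515.00
Fee: $39,487.50 + $25,222.50 + $39,037.50 + $38,665.00 + $7,515.00 = $149,927.50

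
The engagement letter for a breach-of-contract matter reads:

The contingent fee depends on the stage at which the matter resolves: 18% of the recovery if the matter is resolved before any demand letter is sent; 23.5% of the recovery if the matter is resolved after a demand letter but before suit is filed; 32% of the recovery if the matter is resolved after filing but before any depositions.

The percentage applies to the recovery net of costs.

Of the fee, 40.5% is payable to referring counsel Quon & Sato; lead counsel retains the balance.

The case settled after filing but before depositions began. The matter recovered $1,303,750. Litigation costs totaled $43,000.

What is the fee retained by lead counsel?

$240,046.80

Fee base (net of costs): $1,303,750 − $43,000 = $1,260,750
The matter settled after filing but before depositions began, so the 32% rate applies.
$1,260,750 × 32% = $403,440.00
Referral share: 40.5% of $403,440.00 = $163,393.20; lead counsel retains $403,440.00 − $163,393.20 = $240,046.80.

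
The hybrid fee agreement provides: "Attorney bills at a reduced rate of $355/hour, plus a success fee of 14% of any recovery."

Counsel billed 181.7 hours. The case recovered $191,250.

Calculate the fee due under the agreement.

Hourly: 181.7 × $355 = $64,503.50
Success fee: 14% of $191,250 = $26,775.00
Total: $64,503.50 + $26,775.00 = $91,278.50

$91,278.50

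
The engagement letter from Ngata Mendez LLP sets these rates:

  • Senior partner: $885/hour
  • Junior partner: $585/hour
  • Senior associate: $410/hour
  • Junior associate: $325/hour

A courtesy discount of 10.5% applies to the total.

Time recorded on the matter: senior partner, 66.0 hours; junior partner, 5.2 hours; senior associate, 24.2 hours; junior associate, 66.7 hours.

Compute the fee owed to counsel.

$83,281.09

Senior partner: 66.0 × $885 = $58,410.00
Junior partner: 5.2 × $585 = $3,042.00
Senior associate: 24.2 × $410 = $9,922.00
Junior associate: 66.7 × $325 = $21,677.50
Subtotal: $93,051.50
Less 10.5% discount: −$9,770.41
Total: $93,051.50 − $9,770.41 = $83,281.09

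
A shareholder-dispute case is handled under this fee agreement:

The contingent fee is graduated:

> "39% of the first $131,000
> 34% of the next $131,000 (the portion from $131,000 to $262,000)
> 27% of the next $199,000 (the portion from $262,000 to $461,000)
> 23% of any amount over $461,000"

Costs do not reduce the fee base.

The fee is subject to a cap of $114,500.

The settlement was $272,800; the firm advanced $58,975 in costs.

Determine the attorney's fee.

$98,546.00

Fee base is the gross recovery, $272,800; costs are reimbursed separately.
First $131,000 at 39% = $51,090.00
Next $131,000 at 34% = $44,540.00
Remaining $10,800 at 27% = $2,916.00
Fee: $51,090.00 + $44,540.00 + $2,916.00 = $98,546.00
$98,546.00 is under the $114,500 cap.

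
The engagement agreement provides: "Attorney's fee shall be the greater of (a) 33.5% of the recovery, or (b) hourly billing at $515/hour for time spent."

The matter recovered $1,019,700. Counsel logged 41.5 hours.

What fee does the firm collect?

$341,599.50

(a) 33.5% of $1,019,700 = $341,599.50
(b) 41.5 × $515 = $21,372.50
The greater is (a): $341,599.50.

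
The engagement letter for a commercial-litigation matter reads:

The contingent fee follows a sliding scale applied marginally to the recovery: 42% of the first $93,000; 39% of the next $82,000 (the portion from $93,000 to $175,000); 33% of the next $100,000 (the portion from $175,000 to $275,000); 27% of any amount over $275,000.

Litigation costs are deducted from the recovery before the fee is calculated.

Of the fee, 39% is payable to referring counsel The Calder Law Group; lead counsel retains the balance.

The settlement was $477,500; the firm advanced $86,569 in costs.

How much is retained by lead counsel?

$82,558.24

Fee base (net of costs): $477,500 − $86,569 = $390,931
First $93,000 at 42% = $39,060.00
Next $82,000 at 39% = $31,980.00
Next $100,000 at 33% = $33,000.00
Remaining $115,931 at 27% = $31,301.37
Fee: $39,060.00 + $31,980.00 + $33,000.00 + $31,301.37 = $135,341.37
Referral share: 39% of $135,341.37 = $52,783.13; lead counsel retains $135,341.37 − $52,783.13 = $82,558.24.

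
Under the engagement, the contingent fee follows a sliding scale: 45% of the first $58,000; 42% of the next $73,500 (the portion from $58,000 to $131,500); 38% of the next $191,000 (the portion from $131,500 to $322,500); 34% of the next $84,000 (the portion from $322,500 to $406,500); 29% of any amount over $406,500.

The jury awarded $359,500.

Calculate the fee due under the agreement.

First $58,000 at 45% = $26,100.00
Next $73,500 at 42% = $30,870.00
Next $191,000 at 38% = $72,580.00
Remaining $37,000 at 34% = $12,580.00
Fee: $26,100.00 + $30,870.00 + $72,580.00 + $12,580.00 = $142,130.00

$142,130.00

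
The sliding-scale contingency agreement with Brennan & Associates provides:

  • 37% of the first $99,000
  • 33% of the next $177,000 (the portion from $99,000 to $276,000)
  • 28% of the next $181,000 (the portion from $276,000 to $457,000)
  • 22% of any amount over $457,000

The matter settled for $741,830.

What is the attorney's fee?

First $99,000 at 37% = $36,630.00
Next $177,000 at 33% = $58,410.00
Next $181,000 at 28% = $50,680.00
Remaining $284,830 at 22% = $62,662.60
Fee: $36,630.00 + $58,410.00 + $50,680.00 + $62,662.60 = $208,382.60

$208,382.60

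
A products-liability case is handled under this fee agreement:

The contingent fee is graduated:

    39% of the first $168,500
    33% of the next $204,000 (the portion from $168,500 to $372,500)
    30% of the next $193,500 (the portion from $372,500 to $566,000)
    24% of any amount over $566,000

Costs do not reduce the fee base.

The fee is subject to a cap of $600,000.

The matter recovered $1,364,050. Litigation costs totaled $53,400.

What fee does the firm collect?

$382,617.00

Fee base is the gross recovery, $1,364,050; costs are reimbursed separately.
First $168,500 at 39% = $65,715.00
Next $204,000 at 33% = $67,320.00
Next $193,500 at 30% = $58,050.00
Remaining $798,050 at 24% = $191,532.00
Fee: $65,715.00 + $67,320.00 + $58,050.00 + $191,532.00 = $382,617.00
$382,617.00 is under the $600,000 cap.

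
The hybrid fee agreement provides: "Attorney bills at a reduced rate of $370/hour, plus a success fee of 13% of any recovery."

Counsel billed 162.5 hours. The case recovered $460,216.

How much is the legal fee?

Hourly: 162.5 × $370 = $60,125.00
Success fee: 13% of $460,216 = $59,828.08
Total: $60,125.00 + $59,828.08 = $119,953.08

$119,953.08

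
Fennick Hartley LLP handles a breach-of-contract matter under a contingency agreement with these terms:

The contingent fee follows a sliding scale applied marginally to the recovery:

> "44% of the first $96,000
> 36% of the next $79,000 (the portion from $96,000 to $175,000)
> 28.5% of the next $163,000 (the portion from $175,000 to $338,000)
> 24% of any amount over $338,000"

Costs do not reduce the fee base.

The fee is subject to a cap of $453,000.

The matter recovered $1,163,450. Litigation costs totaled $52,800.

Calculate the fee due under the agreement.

Fee base is the gross recovery, $1,163,450; costs are reimbursed separately.
First $96,000 at 44% = $42,240.00
Next $79,000 at 36% = $28,440.00
Next $163,000 at 28.5% = $46,455.00
Remaining $825,450 at 24% = $198,108.00
Fee: $42,240.00 + $28,440.00 + $46,455.00 + $198,108.00 = $315,243.00
$315,243.00 is under the $453,000 cap.

$315,243.00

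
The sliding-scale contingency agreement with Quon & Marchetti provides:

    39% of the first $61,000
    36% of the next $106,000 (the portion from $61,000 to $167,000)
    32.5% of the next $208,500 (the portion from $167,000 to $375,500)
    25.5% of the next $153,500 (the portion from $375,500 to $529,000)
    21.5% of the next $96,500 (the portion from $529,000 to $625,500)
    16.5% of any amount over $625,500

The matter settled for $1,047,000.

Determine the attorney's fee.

$259,150.00

First $61,000 at 39% = $23,790.00
Next $106,000 at 36% = $38,160.00
Next $208,500 at 32.5% = $67,762.50
Next $153,500 at 25.5% = $39,142.50
Next $96,500 at 21.5% = $20,747.50
Remaining $421,500 at 16.5% = $69,547.50
Fee: $23,790.00 + $38,160.00 + $67,762.50 + $39,142.50 + $20,747.50 + $69,547.50 = $259,150.00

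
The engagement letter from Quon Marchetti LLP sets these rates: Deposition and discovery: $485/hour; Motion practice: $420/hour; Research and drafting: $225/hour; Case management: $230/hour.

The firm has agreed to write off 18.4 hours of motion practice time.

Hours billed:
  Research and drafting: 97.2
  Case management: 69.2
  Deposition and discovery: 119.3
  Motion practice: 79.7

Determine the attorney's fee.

Deposition and discovery: 119.3 × $485 = $57,860.50
Motion practice: 79.7 × $420 = $33,474.00
Research and drafting: 97.2 × $225 = $21,870.00
Case management: 69.2 × $230 = $15,916.00
Subtotal: $129,120.50
Write-off: 18.4 × $420 = $7,728.00
Total: $129,120.50 − $7,728.00 = $121,392.50

$121,392.50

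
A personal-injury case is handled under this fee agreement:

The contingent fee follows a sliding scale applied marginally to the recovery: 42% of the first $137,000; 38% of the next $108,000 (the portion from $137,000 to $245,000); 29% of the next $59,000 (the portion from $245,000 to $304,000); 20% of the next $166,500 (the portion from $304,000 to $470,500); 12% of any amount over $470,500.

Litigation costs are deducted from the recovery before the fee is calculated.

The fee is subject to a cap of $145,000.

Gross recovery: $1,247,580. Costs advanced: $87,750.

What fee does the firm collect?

$145,000.00

Fee base (net of costs): $1,247,580 − $87,750 = $1,159,830
First $137,000 at 42% = $57,540.00
Next $108,000 at 38% = $41,040.00
Next $59,000 at 29% = $17,110.00
Next $166,500 at 20% = $33,300.00
Remaining $689,330 at 12% = $82,719.60
Fee: $57,540.00 + $41,040.00 + $17,110.00 + $33,300.00 + $82,719.60 = $231,709.60
$231,709.60 exceeds the $145,000 cap, so the fee is capped at $145,000.00.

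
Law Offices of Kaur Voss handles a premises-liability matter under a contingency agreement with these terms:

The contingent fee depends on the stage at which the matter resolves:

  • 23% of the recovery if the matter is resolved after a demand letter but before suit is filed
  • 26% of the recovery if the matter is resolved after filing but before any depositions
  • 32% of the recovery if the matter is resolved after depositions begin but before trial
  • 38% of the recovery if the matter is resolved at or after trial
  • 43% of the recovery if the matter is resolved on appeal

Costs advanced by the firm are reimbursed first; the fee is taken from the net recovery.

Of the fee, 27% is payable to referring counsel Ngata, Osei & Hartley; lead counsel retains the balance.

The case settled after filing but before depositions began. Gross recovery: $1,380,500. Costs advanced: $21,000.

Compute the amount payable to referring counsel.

Fee base (net of costs): $1,380,500 − $21,000 = $1,359,500
The matter settled after filing but before depositions began, so the 26% rate applies.
$1,359,500 × 26% = $353,470.00
Referral share: 27% of $353,470.00 = $95,436.90; lead counsel retains $353,470.00 − $95,436.90 = $258,033.10.

$95,436.90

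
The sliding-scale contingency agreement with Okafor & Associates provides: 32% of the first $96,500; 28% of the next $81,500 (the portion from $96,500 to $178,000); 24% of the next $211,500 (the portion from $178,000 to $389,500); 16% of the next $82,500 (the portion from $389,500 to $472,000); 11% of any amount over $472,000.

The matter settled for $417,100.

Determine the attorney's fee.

First $96,500 at 32% = $30,880.00
Next $81,500 at 28% = $22,820.00
Next $211,500 at 24% = $50,760.00
Remaining $27,600 at 16% = $4,416.00
Fee: $30,880.00 + $22,820.00 + $50,760.00 + $4,416.00 = $108,876.00

$108,876.00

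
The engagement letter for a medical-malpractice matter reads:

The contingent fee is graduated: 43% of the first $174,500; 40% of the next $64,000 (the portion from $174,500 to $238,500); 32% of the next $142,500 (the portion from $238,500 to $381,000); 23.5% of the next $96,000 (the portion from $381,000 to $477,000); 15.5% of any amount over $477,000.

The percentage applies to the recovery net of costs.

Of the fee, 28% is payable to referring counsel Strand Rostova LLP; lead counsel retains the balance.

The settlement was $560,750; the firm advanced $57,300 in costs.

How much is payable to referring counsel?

Fee base (net of costs): $560,750 − $57,300 = $503,450
First $174,500 at 43% = $75,035.00
Next $64,000 at 40% = $25,600.00
Next $142,500 at 32% = $45,600.00
Next $96,000 at 23.5% = $22,560.00
Remaining $26,450 at 15.5% = $4,099.75
Fee: $75,035.00 + $25,600.00 + $45,600.00 + $22,560.00 + $4,099.75 = $172,894.75
Referral share: 28% of $172,894.75 = $48,410.53; lead counsel retains $172,894.75 − $48,410.53 = $124,484.22.

$48,410.53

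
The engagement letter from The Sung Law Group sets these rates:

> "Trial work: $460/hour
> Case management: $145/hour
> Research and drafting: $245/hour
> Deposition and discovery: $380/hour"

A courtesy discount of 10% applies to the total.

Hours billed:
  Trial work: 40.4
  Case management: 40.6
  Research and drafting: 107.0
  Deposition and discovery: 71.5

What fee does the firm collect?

$70,070.40

Trial work: 40.4 × $460 = $18,584.00
Case management: 40.6 × $145 = $5,887.00
Research and drafting: 107.0 × $245 = $26,215.00
Deposition and discovery: 71.5 × $380 = $27,170.00
Subtotal: $77,856.00
Less 10% discount: −$7,785.60
Total: $77,856.00 − $7,785.60 = $70,070.40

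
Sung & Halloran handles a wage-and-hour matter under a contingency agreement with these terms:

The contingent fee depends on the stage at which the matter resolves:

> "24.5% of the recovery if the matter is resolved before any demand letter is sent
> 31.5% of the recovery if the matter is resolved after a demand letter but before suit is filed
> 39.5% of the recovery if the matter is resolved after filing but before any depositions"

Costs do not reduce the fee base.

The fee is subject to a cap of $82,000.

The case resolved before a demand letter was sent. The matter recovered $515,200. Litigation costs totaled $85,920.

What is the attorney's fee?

Fee base is the gross recovery, $515,200; costs are reimbursed separately.
The matter resolved before a demand letter was sent, so the 24.5% rate applies.
$515,200 × 24.5% = $126,224.00
$126,224.00 exceeds the $82,000 cap, so the fee is capped at $82,000.00.

$82,000.00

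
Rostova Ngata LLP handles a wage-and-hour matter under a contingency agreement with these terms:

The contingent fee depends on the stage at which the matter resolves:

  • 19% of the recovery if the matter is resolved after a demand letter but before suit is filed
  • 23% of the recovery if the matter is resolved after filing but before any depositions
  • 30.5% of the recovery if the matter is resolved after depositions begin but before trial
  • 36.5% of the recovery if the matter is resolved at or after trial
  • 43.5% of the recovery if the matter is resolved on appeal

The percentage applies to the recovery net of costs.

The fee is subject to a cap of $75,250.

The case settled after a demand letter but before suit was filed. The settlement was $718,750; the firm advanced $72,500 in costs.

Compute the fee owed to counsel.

$75,250.00

Fee base (net of costs): $718,750 − $72,500 = $646,250
The matter settled after a demand letter but before suit was filed, so the 19% rate applies.
$646,250 × 19% = $122,787.50
$122,787.50 exceeds the $75,250 cap, so the fee is capped at $75,250.00.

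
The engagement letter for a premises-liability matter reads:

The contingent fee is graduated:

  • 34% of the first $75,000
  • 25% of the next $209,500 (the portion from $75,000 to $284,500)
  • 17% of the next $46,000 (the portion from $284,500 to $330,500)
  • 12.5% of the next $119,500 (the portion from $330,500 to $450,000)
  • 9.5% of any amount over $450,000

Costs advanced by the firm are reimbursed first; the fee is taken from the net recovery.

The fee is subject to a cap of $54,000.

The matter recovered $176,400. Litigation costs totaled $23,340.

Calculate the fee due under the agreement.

Fee base (net of costs): $176,400 − $23,340 = $153,060
First $75,000 at 34% = $25,500.00
Remaining $78,060 at 25% = $19,515.00
Fee: $25,500.00 + $19,515.00 = $45,015.00
$45,015.00 is under the $54,000 cap.

$45,015.00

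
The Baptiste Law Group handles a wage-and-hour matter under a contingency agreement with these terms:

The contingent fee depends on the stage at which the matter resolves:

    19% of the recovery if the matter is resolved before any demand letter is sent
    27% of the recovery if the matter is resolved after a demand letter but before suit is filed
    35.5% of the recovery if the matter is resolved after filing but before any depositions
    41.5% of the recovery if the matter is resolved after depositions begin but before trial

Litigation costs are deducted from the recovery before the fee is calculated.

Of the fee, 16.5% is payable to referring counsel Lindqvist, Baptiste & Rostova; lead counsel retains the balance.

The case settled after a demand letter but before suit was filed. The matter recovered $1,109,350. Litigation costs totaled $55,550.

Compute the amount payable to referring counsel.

Fee base (net of costs): $1,109,350 − $55,550 = $1,053,800
The matter settled after a demand letter but before suit was filed, so the 27% rate applies.
$1,053,800 × 27% = $284,526.00
Referral share: 16.5% of $284,526.00 = $46,946.79; lead counsel retains $284,526.00 − $46,946.79 = $237,579.21.

$46,946.79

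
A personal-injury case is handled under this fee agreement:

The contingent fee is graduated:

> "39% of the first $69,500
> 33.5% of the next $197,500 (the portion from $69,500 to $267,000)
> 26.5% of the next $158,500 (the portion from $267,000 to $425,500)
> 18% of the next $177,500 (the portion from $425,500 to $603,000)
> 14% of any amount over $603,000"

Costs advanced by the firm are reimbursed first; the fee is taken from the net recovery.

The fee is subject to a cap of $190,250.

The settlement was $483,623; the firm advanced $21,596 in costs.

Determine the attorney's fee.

$141,844.86

Fee base (net of costs): $483,623 − $21,596 = $462,027
First $69,500 at 39% = $27,105.00
Next $197,500 at 33.5% = $66,162.50
Next $158,500 at 26.5% = $42,002.50
Remaining $36,527 at 18% = $6,574.86
Fee: $27,105.00 + $66,162.50 + $42,002.50 + $6,574.86 = $141,844.86
$141,844.86 is under the $190,250 cap.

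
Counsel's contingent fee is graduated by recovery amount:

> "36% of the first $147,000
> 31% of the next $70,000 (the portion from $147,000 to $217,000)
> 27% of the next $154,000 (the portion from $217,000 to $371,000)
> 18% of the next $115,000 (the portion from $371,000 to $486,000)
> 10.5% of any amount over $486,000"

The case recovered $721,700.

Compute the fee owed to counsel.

$161,648.50

First $147,000 at 36% = $52,920.00
Next $70,000 at 31% = $21,700.00
Next $154,000 at 27% = $41,580.00
Next $115,000 at 18% = $20,700.00
Remaining $235,700 at 10.5% = $24,748.50
Fee: $52,920.00 + $21,700.00 + $41,580.00 + $20,700.00 + $24,748.50 = $161,648.50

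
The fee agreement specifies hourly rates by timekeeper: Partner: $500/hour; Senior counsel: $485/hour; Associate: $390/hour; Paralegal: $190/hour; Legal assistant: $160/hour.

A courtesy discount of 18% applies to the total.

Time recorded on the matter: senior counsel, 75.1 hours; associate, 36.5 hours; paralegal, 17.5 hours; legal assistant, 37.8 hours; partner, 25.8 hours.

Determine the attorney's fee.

Partner: 25.8 × $500 = $12,900.00
Senior counsel: 75.1 × $485 = $36,423.50
Associate: 36.5 × $390 = $14,235.00
Paralegal: 17.5 × $190 = $3,325.00
Legal assistant: 37.8 × $160 = $6,048.00
Subtotal: $72,931.50
Less 18% discount: −$13,127.67
Total: $72,931.50 − $13,127.67 = $59,803.83

$59,803.83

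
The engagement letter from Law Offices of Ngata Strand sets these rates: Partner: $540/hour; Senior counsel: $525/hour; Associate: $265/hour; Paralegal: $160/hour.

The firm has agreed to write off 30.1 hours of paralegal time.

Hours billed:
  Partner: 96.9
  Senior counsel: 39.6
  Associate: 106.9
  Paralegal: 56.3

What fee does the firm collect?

Partner: 96.9 × $540 = $52,326.00
Senior counsel: 39.6 × $525 = $20,790.00
Associate: 106.9 × $265 = $28,328.50
Paralegal: 56.3 × $160 = $9,008.00
Subtotal: $110,452.50
Write-off: 30.1 × $160 = $4,816.00
Total: $110,452.50 − $4,816.00 = $105,636.50

$105,636.50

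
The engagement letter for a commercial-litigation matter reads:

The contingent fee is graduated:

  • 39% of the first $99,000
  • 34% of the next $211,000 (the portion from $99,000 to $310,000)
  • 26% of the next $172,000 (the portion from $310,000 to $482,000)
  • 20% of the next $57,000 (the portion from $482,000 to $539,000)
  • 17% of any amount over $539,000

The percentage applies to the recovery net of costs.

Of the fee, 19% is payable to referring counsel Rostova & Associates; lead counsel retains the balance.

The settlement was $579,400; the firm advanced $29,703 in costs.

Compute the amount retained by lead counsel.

$136,313.68

Fee base (net of costs): $579,400 − $29,703 = $549,697
First $99,000 at 39% = $38,610.00
Next $211,000 at 34% = $71,740.00
Next $172,000 at 26% = $44,720.00
Next $57,000 at 20% = $11,400.00
Remaining $10,697 at 17% = $1,818.49
Fee: $38,610.00 + $71,740.00 + $44,720.00 + $11,400.00 + $1,818.49 = $168,288.49
Referral share: 19% of $168,288.49 = $31,974.81; lead counsel retains $168,288.49 − $31,974.81 = $136,313.68.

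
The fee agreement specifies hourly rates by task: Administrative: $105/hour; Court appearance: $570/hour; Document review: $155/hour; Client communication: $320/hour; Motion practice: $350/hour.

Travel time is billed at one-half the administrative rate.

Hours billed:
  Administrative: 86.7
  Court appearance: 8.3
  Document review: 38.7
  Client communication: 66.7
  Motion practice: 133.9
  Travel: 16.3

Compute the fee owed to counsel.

$88,897.75

Administrative: 86.7 × $105 = $9,103.50
Court appearance: 8.3 × $570 = $4,731.00
Document review: 38.7 × $155 = $5,998.50
Client communication: 66.7 × $320 = $21,344.00
Motion practice: 133.9 × $350 = $46,865.00
Subtotal: $9,103.50 + $4,731.00 + $5,998.50 + $21,344.00 + $46,865.00 = $88,042.00
Travel: 16.3 × ($105 ÷ 2) = 16.3 × $52.50 = $855.75
Total: $88,042.00 + $855.75 = $88,897.75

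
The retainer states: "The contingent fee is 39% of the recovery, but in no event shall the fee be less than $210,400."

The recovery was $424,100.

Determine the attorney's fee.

39% of $424,100 = $165,399.00
That is below the $210,400 minimum, so the minimum applies.

$210,400.00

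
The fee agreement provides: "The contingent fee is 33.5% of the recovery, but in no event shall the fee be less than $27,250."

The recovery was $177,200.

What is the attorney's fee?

$59,362.00

33.5% of $177,200 = $59,362.00
That exceeds the $27,250 minimum.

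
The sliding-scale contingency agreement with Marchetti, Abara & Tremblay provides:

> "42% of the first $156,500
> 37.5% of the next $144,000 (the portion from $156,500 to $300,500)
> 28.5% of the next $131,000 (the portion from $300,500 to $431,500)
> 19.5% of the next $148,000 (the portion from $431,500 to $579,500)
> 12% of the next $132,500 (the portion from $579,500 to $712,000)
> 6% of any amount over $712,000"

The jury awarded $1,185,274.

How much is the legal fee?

First $156,500 at 42% = $65,730.00
Next $144,000 at 37.5% = $54,000.00
Next $131,000 at 28.5% = $37,335.00
Next $148,000 at 19.5% = $28,860.00
Next $132,500 at 12% = $15,900.00
Remaining $473,274 at 6% = $28,396.44
Fee: $65,730.00 + $54,000.00 + $37,335.00 + $28,860.00 + $15,900.00 + $28,396.44 = $230,221.44

$230,221.44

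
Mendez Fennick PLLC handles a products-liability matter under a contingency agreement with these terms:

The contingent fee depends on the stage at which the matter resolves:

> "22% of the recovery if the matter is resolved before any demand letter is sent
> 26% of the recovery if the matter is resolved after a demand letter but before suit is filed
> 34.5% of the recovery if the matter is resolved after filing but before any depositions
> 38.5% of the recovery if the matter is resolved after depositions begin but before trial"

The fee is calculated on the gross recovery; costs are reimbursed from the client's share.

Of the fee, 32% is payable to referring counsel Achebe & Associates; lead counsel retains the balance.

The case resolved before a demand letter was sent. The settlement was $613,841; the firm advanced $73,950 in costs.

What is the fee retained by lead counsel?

$91,830.61

Fee base is the gross recovery, $613,841; costs are reimbursed separately.
The matter resolved before a demand letter was sent, so the 22% rate applies.
$613,841 × 22% = $135,045.02
Referral share: 32% of $135,045.02 = $43,214.41; lead counsel retains $135,045.02 − $43,214.41 = $91,830.61.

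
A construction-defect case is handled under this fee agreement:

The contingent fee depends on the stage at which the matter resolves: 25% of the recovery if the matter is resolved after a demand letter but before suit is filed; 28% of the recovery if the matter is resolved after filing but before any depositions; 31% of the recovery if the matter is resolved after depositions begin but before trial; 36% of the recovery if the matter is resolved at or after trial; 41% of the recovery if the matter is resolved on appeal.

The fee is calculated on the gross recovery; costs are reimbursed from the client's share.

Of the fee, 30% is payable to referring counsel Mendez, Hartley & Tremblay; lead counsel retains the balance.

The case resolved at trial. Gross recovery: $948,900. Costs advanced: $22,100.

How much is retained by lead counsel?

$239,122.80

Fee base is the gross recovery, $948,900; costs are reimbursed separately.
The matter resolved at trial, so the 36% rate applies.
$948,900 × 36% = $341,604.00
Referral share: 30% of $341,604.00 = $102,481.20; lead counsel retains $341,604.00 − $102,481.20 = $239,122.80.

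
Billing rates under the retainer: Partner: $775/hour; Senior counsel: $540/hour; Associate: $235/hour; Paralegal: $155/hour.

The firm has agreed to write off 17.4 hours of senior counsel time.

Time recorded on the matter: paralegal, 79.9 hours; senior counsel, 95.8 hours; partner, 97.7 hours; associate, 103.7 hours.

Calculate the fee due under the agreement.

Partner: 97.7 × $775 = $75,717.50
Senior counsel: 95.8 × $540 = $51,732.00
Associate: 103.7 × $235 = $24,369.50
Paralegal: 79.9 × $155 = $12,384.50
Subtotal: $164,203.50
Write-off: 17.4 × $540 = $9,396.00
Total: $164,203.50 − $9,396.00 = $154,807.50

$154,807.50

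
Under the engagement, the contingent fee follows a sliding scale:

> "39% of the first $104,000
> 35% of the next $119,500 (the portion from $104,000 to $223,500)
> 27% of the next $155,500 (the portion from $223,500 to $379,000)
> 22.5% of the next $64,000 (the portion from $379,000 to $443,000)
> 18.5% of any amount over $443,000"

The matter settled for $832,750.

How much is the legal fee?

First $104,000 at 39% = $40,560.00
Next $119,500 at 35% = $41,825.00
Next $155,500 at 27% = $41,985.00
Next $64,000 at 22.5% = $14,400.00
Remaining $389,750 at 18.5% = $72,103.75
Fee: $40,560.00 + $41,825.00 + $41,985.00 + $14,400.00 + $72,103.75 = $210,873.75

$210,873.75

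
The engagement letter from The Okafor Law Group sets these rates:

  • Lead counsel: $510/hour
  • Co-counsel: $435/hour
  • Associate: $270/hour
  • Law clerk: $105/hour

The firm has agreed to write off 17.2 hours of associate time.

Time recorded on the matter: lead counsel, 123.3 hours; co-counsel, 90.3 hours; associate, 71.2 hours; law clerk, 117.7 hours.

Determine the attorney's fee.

$129,102.00

Lead counsel: 123.3 × $510 = $62,883.00
Co-counsel: 90.3 × $435 = $39,280.50
Associate: 71.2 × $270 = $19,224.00
Law clerk: 117.7 × $105 = $12,358.50
Subtotal: $133,746.00
Write-off: 17.2 × $270 = $4,644.00
Total: $133,746.00 − $4,644.00 = $129,102.00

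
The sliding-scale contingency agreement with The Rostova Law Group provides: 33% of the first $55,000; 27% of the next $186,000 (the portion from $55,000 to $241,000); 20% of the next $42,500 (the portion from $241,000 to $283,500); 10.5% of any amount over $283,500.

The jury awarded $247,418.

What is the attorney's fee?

$69,653.60

First $55,000 at 33% = $18,150.00
Next $186,000 at 27% = $50,220.00
Remaining $6,418 at 20% = $1,283.60
Fee: $18,150.00 + $50,220.00 + $1,283.60 = $69,653.60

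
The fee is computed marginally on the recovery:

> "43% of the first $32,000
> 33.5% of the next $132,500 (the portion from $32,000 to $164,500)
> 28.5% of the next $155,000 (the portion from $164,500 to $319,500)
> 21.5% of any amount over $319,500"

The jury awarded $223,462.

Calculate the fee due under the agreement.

$74,951.67

First $32,000 at 43% = $13,760.00
Next $132,500 at 33.5% = $44,387.50
Remaining $58,962 at 28.5% = $16,804.17
Fee: $13,760.00 + $44,387.50 + $16,804.17 = $74,951.67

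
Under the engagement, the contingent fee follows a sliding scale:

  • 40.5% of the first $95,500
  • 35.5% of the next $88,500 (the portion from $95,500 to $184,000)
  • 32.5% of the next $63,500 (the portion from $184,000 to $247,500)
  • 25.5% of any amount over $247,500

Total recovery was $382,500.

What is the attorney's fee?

First $95,500 at 40.5% = $38,677.50
Next $88,500 at 35.5% = $31,417.50
Next $63,500 at 32.5% = $20,637.50
Remaining $135,000 at 25.5% = $34,425.00
Fee: $38,677.50 + $31,417.50 + $20,637.50 + $34,425.00 = $125,157.50

$125,157.50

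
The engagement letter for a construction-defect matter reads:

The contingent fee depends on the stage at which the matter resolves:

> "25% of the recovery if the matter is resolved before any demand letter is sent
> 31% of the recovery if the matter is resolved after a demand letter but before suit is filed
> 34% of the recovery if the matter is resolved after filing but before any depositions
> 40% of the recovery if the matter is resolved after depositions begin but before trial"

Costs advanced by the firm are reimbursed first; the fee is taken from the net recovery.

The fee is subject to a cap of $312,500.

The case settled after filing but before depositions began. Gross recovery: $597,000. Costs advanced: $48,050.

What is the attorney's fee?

$186,643.00

Fee base (net of costs): $597,000 − $48,050 = $548,950
The matter settled after filing but before depositions began, so the 34% rate applies.
$548,950 × 34% = $186,643.00
$186,643.00 is under the $312,500 cap.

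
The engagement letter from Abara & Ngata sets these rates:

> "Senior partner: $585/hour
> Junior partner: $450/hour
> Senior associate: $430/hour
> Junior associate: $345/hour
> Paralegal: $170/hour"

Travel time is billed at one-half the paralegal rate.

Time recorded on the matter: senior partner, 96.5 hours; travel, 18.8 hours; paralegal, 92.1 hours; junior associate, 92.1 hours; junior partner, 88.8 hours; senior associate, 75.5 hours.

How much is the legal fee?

$177,907.00

Senior partner: 96.5 × $585 = $56,452.50
Junior partner: 88.8 × $450 = $39,960.00
Senior associate: 75.5 × $430 = $32,465.00
Junior associate: 92.1 × $345 = $31,774.50
Paralegal: 92.1 × $170 = $15,657.00
Subtotal: $56,452.50 + $39,960.00 + $32,465.00 + $31,774.50 + $15,657.00 = $176,309.00
Travel: 18.8 × ($170 ÷ 2) = 18.8 × $85.00 = $1,598.00
Total: $176,309.00 + $1,598.00 = $177,907.00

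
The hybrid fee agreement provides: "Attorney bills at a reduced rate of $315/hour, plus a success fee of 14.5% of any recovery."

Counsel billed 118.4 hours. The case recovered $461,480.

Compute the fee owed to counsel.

Hourly: 118.4 × $315 = $37,296.00
Success fee: 14.5% of $461,480 = $66,914.60
Total: $37,296.00 + $66,914.60 = $104,210.60

$104,210.60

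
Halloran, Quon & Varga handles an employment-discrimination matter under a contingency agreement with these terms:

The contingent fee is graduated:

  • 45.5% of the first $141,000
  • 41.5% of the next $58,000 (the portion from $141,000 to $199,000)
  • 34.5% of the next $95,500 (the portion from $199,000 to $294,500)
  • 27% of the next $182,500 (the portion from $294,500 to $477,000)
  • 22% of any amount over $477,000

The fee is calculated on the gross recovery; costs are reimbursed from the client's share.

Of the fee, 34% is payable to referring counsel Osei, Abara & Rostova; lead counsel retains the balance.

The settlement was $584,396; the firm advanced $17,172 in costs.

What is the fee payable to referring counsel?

Fee base is the gross recovery, $584,396; costs are reimbursed separately.
First $141,000 at 45.5% = $64,155.00
Next $58,000 at 41.5% = $24,070.00
Next $95,500 at 34.5% = $32,947.50
Next $182,500 at 27% = $49,275.00
Remaining $107,396 at 22% = $23,627.12
Fee: $64,155.00 + $24,070.00 + $32,947.50 + $49,275.00 + $23,627.12 = $194,074.62
Referral share: 34% of $194,074.62 = $65,985.37; lead counsel retains $194,074.62 − $65,985.37 = $128,089.25.

$65,985.37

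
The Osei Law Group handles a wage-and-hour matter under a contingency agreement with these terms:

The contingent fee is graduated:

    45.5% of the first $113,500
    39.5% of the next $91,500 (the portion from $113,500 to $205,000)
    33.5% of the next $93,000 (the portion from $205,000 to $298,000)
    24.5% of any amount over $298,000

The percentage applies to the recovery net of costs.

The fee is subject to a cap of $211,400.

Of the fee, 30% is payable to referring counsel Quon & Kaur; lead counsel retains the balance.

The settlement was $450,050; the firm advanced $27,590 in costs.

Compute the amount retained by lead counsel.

Fee base (net of costs): $450,050 − $27,590 = $422,460
First $113,500 at 45.5% = $51,642.50
Next $91,500 at 39.5% = $36,142.50
Next $93,000 at 33.5% = $31,155.00
Remaining $124,460 at 24.5% = $30,492.70
Fee: $51,642.50 + $36,142.50 + $31,155.00 + $30,492.70 = $149,432.70
$149,432.70 is under the $211,400 cap.
Referral share: 30% of $149,432.70 = $44,829.81; lead counsel retains $149,432.70 − $44,829.81 = $104,602.89.

$104,602.89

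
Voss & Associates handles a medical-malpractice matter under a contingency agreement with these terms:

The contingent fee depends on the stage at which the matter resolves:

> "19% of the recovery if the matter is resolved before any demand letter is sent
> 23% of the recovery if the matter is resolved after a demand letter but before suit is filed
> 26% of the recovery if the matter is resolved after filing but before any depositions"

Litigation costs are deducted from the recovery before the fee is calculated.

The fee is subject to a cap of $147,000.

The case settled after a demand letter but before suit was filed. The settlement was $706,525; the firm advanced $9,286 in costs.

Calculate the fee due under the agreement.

$147,000.00

Fee base (net of costs): $706,525 − $9,286 = $697,239
The matter settled after a demand letter but before suit was filed, so the 23% rate applies.
$697,239 × 23% = $160,364.97
$160,364.97 exceeds the $147,000 cap, so the fee is capped at $147,000.00.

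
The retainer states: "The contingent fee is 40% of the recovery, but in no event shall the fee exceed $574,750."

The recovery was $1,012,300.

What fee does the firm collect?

$404,920.00

40% of $1,012,300 = $404,920.00
That is under the $574,750 cap.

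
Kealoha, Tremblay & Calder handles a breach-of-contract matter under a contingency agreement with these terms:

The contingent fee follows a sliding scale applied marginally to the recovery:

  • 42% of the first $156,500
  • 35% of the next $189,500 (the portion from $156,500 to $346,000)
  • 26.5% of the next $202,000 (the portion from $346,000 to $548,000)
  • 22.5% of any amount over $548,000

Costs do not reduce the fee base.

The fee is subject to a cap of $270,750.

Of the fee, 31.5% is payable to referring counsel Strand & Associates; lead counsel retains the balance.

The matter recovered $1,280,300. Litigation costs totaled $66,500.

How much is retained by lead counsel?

Fee base is the gross recovery, $1,280,300; costs are reimbursed separately.
First $156,500 at 42% = $65,730.00
Next $189,500 at 35% = $66,325.00
Next $202,000 at 26.5% = $53,530.00
Remaining $732,300 at 22.5% = $164,767.50
Fee: $65,730.00 + $66,325.00 + $53,530.00 + $164,767.50 = $350,352.50
$350,352.50 exceeds the $270,750 cap, so the fee is capped at $270,750.00.
Referral share: 31.5% of $270,750.00 = $85,286.25; lead counsel retains $270,750.00 − $85,286.25 = $185,463.75.

$185,463.75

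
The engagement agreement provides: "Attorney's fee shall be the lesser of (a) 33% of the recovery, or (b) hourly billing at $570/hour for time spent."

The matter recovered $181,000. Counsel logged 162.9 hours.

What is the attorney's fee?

$59,730.00

(a) 33% of $181,000 = $59,730.00
(b) 162.9 × $570 = $92,853.00
The lesser is (a): $59,730.00.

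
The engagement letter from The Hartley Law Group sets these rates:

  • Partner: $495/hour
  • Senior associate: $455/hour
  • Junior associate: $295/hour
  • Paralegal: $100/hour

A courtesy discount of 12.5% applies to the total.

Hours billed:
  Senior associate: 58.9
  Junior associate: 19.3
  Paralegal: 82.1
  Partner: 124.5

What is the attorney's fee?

Partner: 124.5 × $495 = $61,627.50
Senior associate: 58.9 × $455 = $26,799.50
Junior associate: 19.3 × $295 = $5,693.50
Paralegal: 82.1 × $100 = $8,210.00
Subtotal: $102,330.50
Less 12.5% discount: −$12,791.31
Total: $102,330.50 − $12,791.31 = $89,539.19

$89,539.19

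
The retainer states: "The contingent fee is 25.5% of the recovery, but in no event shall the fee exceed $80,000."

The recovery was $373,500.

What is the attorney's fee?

$80,000.00

25.5% of $373,500 = $95,242.50
That exceeds the $80,000 cap, so the fee is capped at $80,000.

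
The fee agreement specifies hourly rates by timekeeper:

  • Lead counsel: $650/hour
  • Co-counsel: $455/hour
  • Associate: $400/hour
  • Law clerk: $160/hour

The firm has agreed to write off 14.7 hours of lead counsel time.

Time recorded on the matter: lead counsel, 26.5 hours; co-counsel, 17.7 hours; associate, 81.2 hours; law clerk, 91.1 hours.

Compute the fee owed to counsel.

Lead counsel: 26.5 × $650 = $17,225.00
Co-counsel: 17.7 × $455 = $8,053.50
Associate: 81.2 × $400 = $32,480.00
Law clerk: 91.1 × $160 = $14,576.00
Subtotal: $72,334.50
Write-off: 14.7 × $650 = $9,555.00
Total: $72,334.50 − $9,555.00 = $62,779.50

$62,779.50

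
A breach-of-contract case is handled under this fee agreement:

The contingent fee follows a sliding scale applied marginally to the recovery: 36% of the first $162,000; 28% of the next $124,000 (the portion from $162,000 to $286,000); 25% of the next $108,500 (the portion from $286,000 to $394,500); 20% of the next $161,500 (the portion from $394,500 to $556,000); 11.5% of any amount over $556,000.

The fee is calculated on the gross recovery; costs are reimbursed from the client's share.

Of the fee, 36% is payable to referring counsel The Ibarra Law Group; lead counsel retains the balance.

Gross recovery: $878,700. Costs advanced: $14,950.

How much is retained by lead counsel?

$121,328.32

Fee base is the gross recovery, $878,700; costs are reimbursed separately.
First $162,000 at 36% = $58,320.00
Next $124,000 at 28% = $34,720.00
Next $108,500 at 25% = $27,125.00
Next $161,500 at 20% = $32,300.00
Remaining $322,700 at 11.5% = $37,110.50
Fee: $58,320.00 + $34,720.00 + $27,125.00 + $32,300.00 + $37,110.50 = $189,575.50
Referral share: 36% of $189,575.50 = $68,247.18; lead counsel retains $189,575.50 − $68,247.18 = $121,328.32.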